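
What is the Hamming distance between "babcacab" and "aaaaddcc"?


Comparing "babcacab" and "aaaaddcc" position by position:
  Position 0: 'b' vs 'a' => differ
  Position 1: 'a' vs 'a' => same
  Position 2: 'b' vs 'a' => differ
  Position 3: 'c' vs 'a' => differ
  Position 4: 'a' vs 'd' => differ
  Position 5: 'c' vs 'd' => differ
  Position 6: 'a' vs 'c' => differ
  Position 7: 'b' vs 'c' => differ
Total differences (Hamming distance): 7

7


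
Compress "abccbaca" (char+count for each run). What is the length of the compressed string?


Input: abccbaca
Runs:
  'a' x 1 => "a1"
  'b' x 1 => "b1"
  'c' x 2 => "c2"
  'b' x 1 => "b1"
  'a' x 1 => "a1"
  'c' x 1 => "c1"
  'a' x 1 => "a1"
Compressed: "a1b1c2b1a1c1a1"
Compressed length: 14

14


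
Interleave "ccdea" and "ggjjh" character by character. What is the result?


Interleaving "ccdea" and "ggjjh":
  Position 0: 'c' from first, 'g' from second => "cg"
  Position 1: 'c' from first, 'g' from second => "cg"
  Position 2: 'd' from first, 'j' from second => "dj"
  Position 3: 'e' from first, 'j' from second => "ej"
  Position 4: 'a' from first, 'h' from second => "ah"
Result: cgcgdjejah

cgcgdjejah


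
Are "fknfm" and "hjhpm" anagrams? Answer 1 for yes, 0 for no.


Strings: "fknfm", "hjhpm"
Sorted first:  ffkmn
Sorted second: hhjmp
Differ at position 0: 'f' vs 'h' => not anagrams

0


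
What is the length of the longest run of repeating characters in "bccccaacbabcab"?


Input: "bccccaacbabcab"
Scanning for longest run:
  Position 1 ('c'): new char, reset run to 1
  Position 2 ('c'): continues run of 'c', length=2
  Position 3 ('c'): continues run of 'c', length=3
  Position 4 ('c'): continues run of 'c', length=4
  Position 5 ('a'): new char, reset run to 1
  Position 6 ('a'): continues run of 'a', length=2
  Position 7 ('c'): new char, reset run to 1
  Position 8 ('b'): new char, reset run to 1
  Position 9 ('a'): new char, reset run to 1
  Position 10 ('b'): new char, reset run to 1
  Position 11 ('c'): new char, reset run to 1
  Position 12 ('a'): new char, reset run to 1
  Position 13 ('b'): new char, reset run to 1
Longest run: 'c' with length 4

4


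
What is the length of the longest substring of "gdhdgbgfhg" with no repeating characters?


Input: "gdhdgbgfhg"
Sliding window (track last position of each char):
  Position 0 ('g'): window [0,0] length 1 -- new best
  Position 1 ('d'): window [0,1] length 2 -- new best
  Position 2 ('h'): window [0,2] length 3 -- new best
  Position 3 ('d'): repeat (last at 1), move window start to 2
  Position 3 ('d'): window [2,3] length 2
  Position 4 ('g'): window [2,4] length 3
  Position 5 ('b'): window [2,5] length 4 -- new best
  Position 6 ('g'): repeat (last at 4), move window start to 5
  Position 6 ('g'): window [5,6] length 2
  Position 7 ('f'): window [5,7] length 3
  Position 8 ('h'): window [5,8] length 4
  Position 9 ('g'): repeat (last at 6), move window start to 7
  Position 9 ('g'): window [7,9] length 3
Longest substring with no repeats: "hdgb" with length 4

4


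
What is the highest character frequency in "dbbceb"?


Input: dbbceb
Character counts:
  'b': 3
  'c': 1
  'd': 1
  'e': 1
Maximum frequency: 3

3


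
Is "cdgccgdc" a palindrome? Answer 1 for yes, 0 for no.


Input: cdgccgdc
Reversed: cdgccgdc
  Compare pos 0 ('c') with pos 7 ('c'): match
  Compare pos 1 ('d') with pos 6 ('d'): match
  Compare pos 2 ('g') with pos 5 ('g'): match
  Compare pos 3 ('c') with pos 4 ('c'): match
Result: palindrome

1


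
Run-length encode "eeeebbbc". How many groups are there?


Input: eeeebbbc
Scanning for consecutive runs:
  Group 1: 'e' x 4 (positions 0-3)
  Group 2: 'b' x 3 (positions 4-6)
  Group 3: 'c' x 1 (positions 7-7)
Total groups: 3

3


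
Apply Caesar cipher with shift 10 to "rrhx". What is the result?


Caesar cipher: shift "rrhx" by 10
  'r' (pos 17) + 10 = pos 1 = 'b'
  'r' (pos 17) + 10 = pos 1 = 'b'
  'h' (pos 7) + 10 = pos 17 = 'r'
  'x' (pos 23) + 10 = pos 7 = 'h'
Result: bbrh

bbrh


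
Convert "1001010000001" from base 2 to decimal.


Input: "1001010000001" in base 2
Positional expansion:
  Digit '1' (value 1) x 2^12 = 4096
  Digit '0' (value 0) x 2^11 = 0
  Digit '0' (value 0) x 2^10 = 0
  Digit '1' (value 1) x 2^9 = 512
  Digit '0' (value 0) x 2^8 = 0
  Digit '1' (value 1) x 2^7 = 128
  Digit '0' (value 0) x 2^6 = 0
  Digit '0' (value 0) x 2^5 = 0
  Digit '0' (value 0) x 2^4 = 0
  Digit '0' (value 0) x 2^3 = 0
  Digit '0' (value 0) x 2^2 = 0
  Digit '0' (value 0) x 2^1 = 0
  Digit '1' (value 1) x 2^0 = 1
Sum = 4737

4737


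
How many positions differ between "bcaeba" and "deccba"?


Comparing "bcaeba" and "deccba" position by position:
  Position 0: 'b' vs 'd' => DIFFER
  Position 1: 'c' vs 'e' => DIFFER
  Position 2: 'a' vs 'c' => DIFFER
  Position 3: 'e' vs 'c' => DIFFER
  Position 4: 'b' vs 'b' => same
  Position 5: 'a' vs 'a' => same
Positions that differ: 4

4


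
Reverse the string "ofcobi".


Input: ofcobi
Reading characters right to left:
  Position 5: 'i'
  Position 4: 'b'
  Position 3: 'o'
  Position 2: 'c'
  Position 1: 'f'
  Position 0: 'o'
Reversed: ibocfo

ibocfo


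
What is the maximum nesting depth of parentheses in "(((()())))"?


Input: "(((()())))"
Tracking depth:
  Position 0 '(': depth becomes 1
  Position 1 '(': depth becomes 2
  Position 2 '(': depth becomes 3
  Position 3 '(': depth becomes 4
  Position 4 ')': depth becomes 3
  Position 5 '(': depth becomes 4
  Position 6 ')': depth becomes 3
  Position 7 ')': depth becomes 2
  Position 8 ')': depth becomes 1
  Position 9 ')': depth becomes 0
Maximum depth reached: 4

4


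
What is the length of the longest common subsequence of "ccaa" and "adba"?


LCS of "ccaa" and "adba"
DP table:
           a    d    b    a
      0    0    0    0    0
  c   0    0    0    0    0
  c   0    0    0    0    0
  a   0    1    1    1    1
  a   0    1    1    1    2
LCS length = dp[4][4] = 2

2


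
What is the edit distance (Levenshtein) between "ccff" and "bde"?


Computing edit distance: "ccff" -> "bde"
DP table:
           b    d    e
      0    1    2    3
  c   1    1    2    3
  c   2    2    2    3
  f   3    3    3    3
  f   4    4    4    4
Edit distance = dp[4][3] = 4

4


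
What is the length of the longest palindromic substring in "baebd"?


Input: "baebd"
Checking substrings for palindromes:
  No multi-char palindromic substrings found
Longest palindromic substring: "b" with length 1

1


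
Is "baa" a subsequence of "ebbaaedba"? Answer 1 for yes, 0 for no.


Check if "baa" is a subsequence of "ebbaaedba"
Greedy scan:
  Position 0 ('e'): no match needed
  Position 1 ('b'): matches sub[0] = 'b'
  Position 2 ('b'): no match needed
  Position 3 ('a'): matches sub[1] = 'a'
  Position 4 ('a'): matches sub[2] = 'a'
  Position 5 ('e'): no match needed
  Position 6 ('d'): no match needed
  Position 7 ('b'): no match needed
  Position 8 ('a'): no match needed
All 3 characters matched => is a subsequence

1


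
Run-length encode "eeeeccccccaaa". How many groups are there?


Input: eeeeccccccaaa
Scanning for consecutive runs:
  Group 1: 'e' x 4 (positions 0-3)
  Group 2: 'c' x 6 (positions 4-9)
  Group 3: 'a' x 3 (positions 10-12)
Total groups: 3

3


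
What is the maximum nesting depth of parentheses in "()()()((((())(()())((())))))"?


Input: "()()()((((())(()())((())))))"
Tracking depth:
  Position 0 '(': depth becomes 1
  Position 1 ')': depth becomes 0
  Position 2 '(': depth becomes 1
  Position 3 ')': depth becomes 0
  Position 4 '(': depth becomes 1
  Position 5 ')': depth becomes 0
  Position 6 '(': depth becomes 1
  Position 7 '(': depth becomes 2
  Position 8 '(': depth becomes 3
  Position 9 '(': depth becomes 4
  Position 10 '(': depth becomes 5
  Position 11 ')': depth becomes 4
  Position 12 ')': depth becomes 3
  Position 13 '(': depth becomes 4
  Position 14 '(': depth becomes 5
  Position 15 ')': depth becomes 4
  Position 16 '(': depth becomes 5
  Position 17 ')': depth becomes 4
  Position 18 ')': depth becomes 3
  Position 19 '(': depth becomes 4
  Position 20 '(': depth becomes 5
  Position 21 '(': depth becomes 6
  Position 22 ')': depth becomes 5
  Position 23 ')': depth becomes 4
  Position 24 ')': depth becomes 3
  Position 25 ')': depth becomes 2
  Position 26 ')': depth becomes 1
  Position 27 ')': depth becomes 0
Maximum depth reached: 6

6


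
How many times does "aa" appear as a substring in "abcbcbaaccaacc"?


Searching for "aa" in "abcbcbaaccaacc"
Scanning each position:
  Position 0: "ab" => no
  Position 1: "bc" => no
  Position 2: "cb" => no
  Position 3: "bc" => no
  Position 4: "cb" => no
  Position 5: "ba" => no
  Position 6: "aa" => MATCH
  Position 7: "ac" => no
  Position 8: "cc" => no
  Position 9: "ca" => no
  Position 10: "aa" => MATCH
  Position 11: "ac" => no
  Position 12: "cc" => no
Total occurrences: 2

2


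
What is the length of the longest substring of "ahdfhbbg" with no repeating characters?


Input: "ahdfhbbg"
Sliding window (track last position of each char):
  Position 0 ('a'): window [0,0] length 1 -- new best
  Position 1 ('h'): window [0,1] length 2 -- new best
  Position 2 ('d'): window [0,2] length 3 -- new best
  Position 3 ('f'): window [0,3] length 4 -- new best
  Position 4 ('h'): repeat (last at 1), move window start to 2
  Position 4 ('h'): window [2,4] length 3
  Position 5 ('b'): window [2,5] length 4
  Position 6 ('b'): repeat (last at 5), move window start to 6
  Position 6 ('b'): window [6,6] length 1
  Position 7 ('g'): window [6,7] length 2
Longest substring with no repeats: "ahdf" with length 4

4


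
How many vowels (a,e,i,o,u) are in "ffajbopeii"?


Input: ffajbopeii
Checking each character:
  'f' at position 0: consonant
  'f' at position 1: consonant
  'a' at position 2: vowel (running total: 1)
  'j' at position 3: consonant
  'b' at position 4: consonant
  'o' at position 5: vowel (running total: 2)
  'p' at position 6: consonant
  'e' at position 7: vowel (running total: 3)
  'i' at position 8: vowel (running total: 4)
  'i' at position 9: vowel (running total: 5)
Total vowels: 5

5


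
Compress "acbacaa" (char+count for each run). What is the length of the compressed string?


Input: acbacaa
Runs:
  'a' x 1 => "a1"
  'c' x 1 => "c1"
  'b' x 1 => "b1"
  'a' x 1 => "a1"
  'c' x 1 => "c1"
  'a' x 2 => "a2"
Compressed: "a1c1b1a1c1a2"
Compressed length: 12

12


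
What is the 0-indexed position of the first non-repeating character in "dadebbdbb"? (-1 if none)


Input: dadebbdbb
Character frequencies:
  'a': 1
  'b': 4
  'd': 3
  'e': 1
Scanning left to right for freq == 1:
  Position 0 ('d'): freq=3, skip
  Position 1 ('a'): unique! => answer = 1

1


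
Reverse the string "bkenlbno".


Input: bkenlbno
Reading characters right to left:
  Position 7: 'o'
  Position 6: 'n'
  Position 5: 'b'
  Position 4: 'l'
  Position 3: 'n'
  Position 2: 'e'
  Position 1: 'k'
  Position 0: 'b'
Reversed: onblnekb

onblnekb


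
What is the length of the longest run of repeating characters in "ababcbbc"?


Input: "ababcbbc"
Scanning for longest run:
  Position 1 ('b'): new char, reset run to 1
  Position 2 ('a'): new char, reset run to 1
  Position 3 ('b'): new char, reset run to 1
  Position 4 ('c'): new char, reset run to 1
  Position 5 ('b'): new char, reset run to 1
  Position 6 ('b'): continues run of 'b', length=2
  Position 7 ('c'): new char, reset run to 1
Longest run: 'b' with length 2

2


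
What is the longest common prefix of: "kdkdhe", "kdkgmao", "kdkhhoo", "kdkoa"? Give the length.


Words: kdkdhe, kdkgmao, kdkhhoo, kdkoa
  Position 0: all 'k' => match
  Position 1: all 'd' => match
  Position 2: all 'k' => match
  Position 3: ('d', 'g', 'h', 'o') => mismatch, stop
LCP = "kdk" (length 3)

3


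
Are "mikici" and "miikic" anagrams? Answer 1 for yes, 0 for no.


Strings: "mikici", "miikic"
Sorted first:  ciiikm
Sorted second: ciiikm
Sorted forms match => anagrams

1


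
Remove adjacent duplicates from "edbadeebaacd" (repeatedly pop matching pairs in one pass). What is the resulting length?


Input: edbadeebaacd
Stack-based adjacent duplicate removal:
  Read 'e': push. Stack: e
  Read 'd': push. Stack: ed
  Read 'b': push. Stack: edb
  Read 'a': push. Stack: edba
  Read 'd': push. Stack: edbad
  Read 'e': push. Stack: edbade
  Read 'e': matches stack top 'e' => pop. Stack: edbad
  Read 'b': push. Stack: edbadb
  Read 'a': push. Stack: edbadba
  Read 'a': matches stack top 'a' => pop. Stack: edbadb
  Read 'c': push. Stack: edbadbc
  Read 'd': push. Stack: edbadbcd
Final stack: "edbadbcd" (length 8)

8


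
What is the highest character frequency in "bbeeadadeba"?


Input: bbeeadadeba
Character counts:
  'a': 3
  'b': 3
  'd': 2
  'e': 3
Maximum frequency: 3

3


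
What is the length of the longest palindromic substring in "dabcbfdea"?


Input: "dabcbfdea"
Checking substrings for palindromes:
  [2:5] "bcb" (len 3) => palindrome
Longest palindromic substring: "bcb" with length 3

3


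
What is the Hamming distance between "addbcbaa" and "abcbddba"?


Comparing "addbcbaa" and "abcbddba" position by position:
  Position 0: 'a' vs 'a' => same
  Position 1: 'd' vs 'b' => differ
  Position 2: 'd' vs 'c' => differ
  Position 3: 'b' vs 'b' => same
  Position 4: 'c' vs 'd' => differ
  Position 5: 'b' vs 'd' => differ
  Position 6: 'a' vs 'b' => differ
  Position 7: 'a' vs 'a' => same
Total differences (Hamming distance): 5

5


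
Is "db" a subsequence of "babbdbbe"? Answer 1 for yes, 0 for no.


Check if "db" is a subsequence of "babbdbbe"
Greedy scan:
  Position 0 ('b'): no match needed
  Position 1 ('a'): no match needed
  Position 2 ('b'): no match needed
  Position 3 ('b'): no match needed
  Position 4 ('d'): matches sub[0] = 'd'
  Position 5 ('b'): matches sub[1] = 'b'
  Position 6 ('b'): no match needed
  Position 7 ('e'): no match needed
All 2 characters matched => is a subsequence

1


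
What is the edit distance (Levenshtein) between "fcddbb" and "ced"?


Computing edit distance: "fcddbb" -> "ced"
DP table:
           c    e    d
      0    1    2    3
  f   1    1    2    3
  c   2    1    2    3
  d   3    2    2    2
  d   4    3    3    2
  b   5    4    4    3
  b   6    5    5    4
Edit distance = dp[6][3] = 4

4


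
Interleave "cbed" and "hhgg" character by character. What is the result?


Interleaving "cbed" and "hhgg":
  Position 0: 'c' from first, 'h' from second => "ch"
  Position 1: 'b' from first, 'h' from second => "bh"
  Position 2: 'e' from first, 'g' from second => "eg"
  Position 3: 'd' from first, 'g' from second => "dg"
Result: chbhegdg

chbhegdg


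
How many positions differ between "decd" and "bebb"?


Comparing "decd" and "bebb" position by position:
  Position 0: 'd' vs 'b' => DIFFER
  Position 1: 'e' vs 'e' => same
  Position 2: 'c' vs 'b' => DIFFER
  Position 3: 'd' vs 'b' => DIFFER
Positions that differ: 3

3


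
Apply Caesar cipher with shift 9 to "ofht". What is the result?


Caesar cipher: shift "ofht" by 9
  'o' (pos 14) + 9 = pos 23 = 'x'
  'f' (pos 5) + 9 = pos 14 = 'o'
  'h' (pos 7) + 9 = pos 16 = 'q'
  't' (pos 19) + 9 = pos 2 = 'c'
Result: xoqc

xoqc


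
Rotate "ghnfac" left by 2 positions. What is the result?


Input: "ghnfac", rotate left by 2
First 2 characters: "gh"
Remaining characters: "nfac"
Concatenate remaining + first: "nfac" + "gh" = "nfacgh"

nfacgh


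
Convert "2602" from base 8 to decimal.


Input: "2602" in base 8
Positional expansion:
  Digit '2' (value 2) x 8^3 = 1024
  Digit '6' (value 6) x 8^2 = 384
  Digit '0' (value 0) x 8^1 = 0
  Digit '2' (value 2) x 8^0 = 2
Sum = 1410

1410


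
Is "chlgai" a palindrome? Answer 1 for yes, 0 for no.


Input: chlgai
Reversed: iaglhc
  Compare pos 0 ('c') with pos 5 ('i'): MISMATCH
  Compare pos 1 ('h') with pos 4 ('a'): MISMATCH
  Compare pos 2 ('l') with pos 3 ('g'): MISMATCH
Result: not a palindrome

0


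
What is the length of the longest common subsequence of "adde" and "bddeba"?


LCS of "adde" and "bddeba"
DP table:
           b    d    d    e    b    a
      0    0    0    0    0    0    0
  a   0    0    0    0    0    0    1
  d   0    0    1    1    1    1    1
  d   0    0    1    2    2    2    2
  e   0    0    1    2    3    3    3
LCS length = dp[4][6] = 3

3


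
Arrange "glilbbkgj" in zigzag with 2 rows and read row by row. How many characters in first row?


Zigzag "glilbbkgj" into 2 rows:
Placing characters:
  'g' => row 0
  'l' => row 1
  'i' => row 0
  'l' => row 1
  'b' => row 0
  'b' => row 1
  'k' => row 0
  'g' => row 1
  'j' => row 0
Rows:
  Row 0: "gibkj"
  Row 1: "llbg"
First row length: 5

5


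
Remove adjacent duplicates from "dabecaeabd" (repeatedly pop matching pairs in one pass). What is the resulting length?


Input: dabecaeabd
Stack-based adjacent duplicate removal:
  Read 'd': push. Stack: d
  Read 'a': push. Stack: da
  Read 'b': push. Stack: dab
  Read 'e': push. Stack: dabe
  Read 'c': push. Stack: dabec
  Read 'a': push. Stack: dabeca
  Read 'e': push. Stack: dabecae
  Read 'a': push. Stack: dabecaea
  Read 'b': push. Stack: dabecaeab
  Read 'd': push. Stack: dabecaeabd
Final stack: "dabecaeabd" (length 10)

10


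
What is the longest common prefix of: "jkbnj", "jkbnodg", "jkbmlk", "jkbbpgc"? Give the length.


Words: jkbnj, jkbnodg, jkbmlk, jkbbpgc
  Position 0: all 'j' => match
  Position 1: all 'k' => match
  Position 2: all 'b' => match
  Position 3: ('n', 'n', 'm', 'b') => mismatch, stop
LCP = "jkb" (length 3)

3


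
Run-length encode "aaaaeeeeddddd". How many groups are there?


Input: aaaaeeeeddddd
Scanning for consecutive runs:
  Group 1: 'a' x 4 (positions 0-3)
  Group 2: 'e' x 4 (positions 4-7)
  Group 3: 'd' x 5 (positions 8-12)
Total groups: 3

3


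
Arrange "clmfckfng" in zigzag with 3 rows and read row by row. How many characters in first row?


Zigzag "clmfckfng" into 3 rows:
Placing characters:
  'c' => row 0
  'l' => row 1
  'm' => row 2
  'f' => row 1
  'c' => row 0
  'k' => row 1
  'f' => row 2
  'n' => row 1
  'g' => row 0
Rows:
  Row 0: "ccg"
  Row 1: "lfkn"
  Row 2: "mf"
First row length: 3

3


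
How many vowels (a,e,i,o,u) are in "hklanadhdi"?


Input: hklanadhdi
Checking each character:
  'h' at position 0: consonant
  'k' at position 1: consonant
  'l' at position 2: consonant
  'a' at position 3: vowel (running total: 1)
  'n' at position 4: consonant
  'a' at position 5: vowel (running total: 2)
  'd' at position 6: consonant
  'h' at position 7: consonant
  'd' at position 8: consonant
  'i' at position 9: vowel (running total: 3)
Total vowels: 3

3


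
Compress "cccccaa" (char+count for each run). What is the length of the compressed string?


Input: cccccaa
Runs:
  'c' x 5 => "c5"
  'a' x 2 => "a2"
Compressed: "c5a2"
Compressed length: 4

4


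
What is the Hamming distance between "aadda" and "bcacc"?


Comparing "aadda" and "bcacc" position by position:
  Position 0: 'a' vs 'b' => differ
  Position 1: 'a' vs 'c' => differ
  Position 2: 'd' vs 'a' => differ
  Position 3: 'd' vs 'c' => differ
  Position 4: 'a' vs 'c' => differ
Total differences (Hamming distance): 5

5


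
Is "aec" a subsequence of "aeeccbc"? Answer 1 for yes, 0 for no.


Check if "aec" is a subsequence of "aeeccbc"
Greedy scan:
  Position 0 ('a'): matches sub[0] = 'a'
  Position 1 ('e'): matches sub[1] = 'e'
  Position 2 ('e'): no match needed
  Position 3 ('c'): matches sub[2] = 'c'
  Position 4 ('c'): no match needed
  Position 5 ('b'): no match needed
  Position 6 ('c'): no match needed
All 3 characters matched => is a subsequence

1


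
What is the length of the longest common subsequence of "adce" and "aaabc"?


LCS of "adce" and "aaabc"
DP table:
           a    a    a    b    c
      0    0    0    0    0    0
  a   0    1    1    1    1    1
  d   0    1    1    1    1    1
  c   0    1    1    1    1    2
  e   0    1    1    1    1    2
LCS length = dp[4][5] = 2

2


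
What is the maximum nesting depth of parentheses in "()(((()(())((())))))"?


Input: "()(((()(())((())))))"
Tracking depth:
  Position 0 '(': depth becomes 1
  Position 1 ')': depth becomes 0
  Position 2 '(': depth becomes 1
  Position 3 '(': depth becomes 2
  Position 4 '(': depth becomes 3
  Position 5 '(': depth becomes 4
  Position 6 ')': depth becomes 3
  Position 7 '(': depth becomes 4
  Position 8 '(': depth becomes 5
  Position 9 ')': depth becomes 4
  Position 10 ')': depth becomes 3
  Position 11 '(': depth becomes 4
  Position 12 '(': depth becomes 5
  Position 13 '(': depth becomes 6
  Position 14 ')': depth becomes 5
  Position 15 ')': depth becomes 4
  Position 16 ')': depth becomes 3
  Position 17 ')': depth becomes 2
  Position 18 ')': depth becomes 1
  Position 19 ')': depth becomes 0
Maximum depth reached: 6

6


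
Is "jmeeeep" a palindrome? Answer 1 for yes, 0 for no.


Input: jmeeeep
Reversed: peeeemj
  Compare pos 0 ('j') with pos 6 ('p'): MISMATCH
  Compare pos 1 ('m') with pos 5 ('e'): MISMATCH
  Compare pos 2 ('e') with pos 4 ('e'): match
Result: not a palindrome

0


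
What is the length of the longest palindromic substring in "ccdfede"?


Input: "ccdfede"
Checking substrings for palindromes:
  [4:7] "ede" (len 3) => palindrome
  [0:2] "cc" (len 2) => palindrome
Longest palindromic substring: "ede" with length 3

3


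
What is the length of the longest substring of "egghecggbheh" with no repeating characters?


Input: "egghecggbheh"
Sliding window (track last position of each char):
  Position 0 ('e'): window [0,0] length 1 -- new best
  Position 1 ('g'): window [0,1] length 2 -- new best
  Position 2 ('g'): repeat (last at 1), move window start to 2
  Position 2 ('g'): window [2,2] length 1
  Position 3 ('h'): window [2,3] length 2
  Position 4 ('e'): window [2,4] length 3 -- new best
  Position 5 ('c'): window [2,5] length 4 -- new best
  Position 6 ('g'): repeat (last at 2), move window start to 3
  Position 6 ('g'): window [3,6] length 4
  Position 7 ('g'): repeat (last at 6), move window start to 7
  Position 7 ('g'): window [7,7] length 1
  Position 8 ('b'): window [7,8] length 2
  Position 9 ('h'): window [7,9] length 3
  Position 10 ('e'): window [7,10] length 4
  Position 11 ('h'): repeat (last at 9), move window start to 10
  Position 11 ('h'): window [10,11] length 2
Longest substring with no repeats: "ghec" with length 4

4


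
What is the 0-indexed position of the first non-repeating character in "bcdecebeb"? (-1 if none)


Input: bcdecebeb
Character frequencies:
  'b': 3
  'c': 2
  'd': 1
  'e': 3
Scanning left to right for freq == 1:
  Position 0 ('b'): freq=3, skip
  Position 1 ('c'): freq=2, skip
  Position 2 ('d'): unique! => answer = 2

2


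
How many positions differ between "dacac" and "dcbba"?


Comparing "dacac" and "dcbba" position by position:
  Position 0: 'd' vs 'd' => same
  Position 1: 'a' vs 'c' => DIFFER
  Position 2: 'c' vs 'b' => DIFFER
  Position 3: 'a' vs 'b' => DIFFER
  Position 4: 'c' vs 'a' => DIFFER
Positions that differ: 4

4


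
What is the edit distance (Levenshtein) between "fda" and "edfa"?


Computing edit distance: "fda" -> "edfa"
DP table:
           e    d    f    a
      0    1    2    3    4
  f   1    1    2    2    3
  d   2    2    1    2    3
  a   3    3    2    2    2
Edit distance = dp[3][4] = 2

2


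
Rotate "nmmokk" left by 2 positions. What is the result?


Input: "nmmokk", rotate left by 2
First 2 characters: "nm"
Remaining characters: "mokk"
Concatenate remaining + first: "mokk" + "nm" = "mokknm"

mokknm


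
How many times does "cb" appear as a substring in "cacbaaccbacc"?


Searching for "cb" in "cacbaaccbacc"
Scanning each position:
  Position 0: "ca" => no
  Position 1: "ac" => no
  Position 2: "cb" => MATCH
  Position 3: "ba" => no
  Position 4: "aa" => no
  Position 5: "ac" => no
  Position 6: "cc" => no
  Position 7: "cb" => MATCH
  Position 8: "ba" => no
  Position 9: "ac" => no
  Position 10: "cc" => no
Total occurrences: 2

2


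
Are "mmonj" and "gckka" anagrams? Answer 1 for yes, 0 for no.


Strings: "mmonj", "gckka"
Sorted first:  jmmno
Sorted second: acgkk
Differ at position 0: 'j' vs 'a' => not anagrams

0


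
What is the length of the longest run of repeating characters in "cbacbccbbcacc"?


Input: "cbacbccbbcacc"
Scanning for longest run:
  Position 1 ('b'): new char, reset run to 1
  Position 2 ('a'): new char, reset run to 1
  Position 3 ('c'): new char, reset run to 1
  Position 4 ('b'): new char, reset run to 1
  Position 5 ('c'): new char, reset run to 1
  Position 6 ('c'): continues run of 'c', length=2
  Position 7 ('b'): new char, reset run to 1
  Position 8 ('b'): continues run of 'b', length=2
  Position 9 ('c'): new char, reset run to 1
  Position 10 ('a'): new char, reset run to 1
  Position 11 ('c'): new char, reset run to 1
  Position 12 ('c'): continues run of 'c', length=2
Longest run: 'c' with length 2

2


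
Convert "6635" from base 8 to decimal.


Input: "6635" in base 8
Positional expansion:
  Digit '6' (value 6) x 8^3 = 3072
  Digit '6' (value 6) x 8^2 = 384
  Digit '3' (value 3) x 8^1 = 24
  Digit '5' (value 5) x 8^0 = 5
Sum = 3485

3485


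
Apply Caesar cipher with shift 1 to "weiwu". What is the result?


Caesar cipher: shift "weiwu" by 1
  'w' (pos 22) + 1 = pos 23 = 'x'
  'e' (pos 4) + 1 = pos 5 = 'f'
  'i' (pos 8) + 1 = pos 9 = 'j'
  'w' (pos 22) + 1 = pos 23 = 'x'
  'u' (pos 20) + 1 = pos 21 = 'v'
Result: xfjxv

xfjxv


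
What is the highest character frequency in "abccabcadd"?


Input: abccabcadd
Character counts:
  'a': 3
  'b': 2
  'c': 3
  'd': 2
Maximum frequency: 3

3


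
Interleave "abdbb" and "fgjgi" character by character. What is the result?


Interleaving "abdbb" and "fgjgi":
  Position 0: 'a' from first, 'f' from second => "af"
  Position 1: 'b' from first, 'g' from second => "bg"
  Position 2: 'd' from first, 'j' from second => "dj"
  Position 3: 'b' from first, 'g' from second => "bg"
  Position 4: 'b' from first, 'i' from second => "bi"
Result: afbgdjbgbi

afbgdjbgbi


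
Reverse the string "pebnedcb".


Input: pebnedcb
Reading characters right to left:
  Position 7: 'b'
  Position 6: 'c'
  Position 5: 'd'
  Position 4: 'e'
  Position 3: 'n'
  Position 2: 'b'
  Position 1: 'e'
  Position 0: 'p'
Reversed: bcdenbep

bcdenbep


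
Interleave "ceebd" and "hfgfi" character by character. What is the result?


Interleaving "ceebd" and "hfgfi":
  Position 0: 'c' from first, 'h' from second => "ch"
  Position 1: 'e' from first, 'f' from second => "ef"
  Position 2: 'e' from first, 'g' from second => "eg"
  Position 3: 'b' from first, 'f' from second => "bf"
  Position 4: 'd' from first, 'i' from second => "di"
Result: chefegbfdi

chefegbfdi


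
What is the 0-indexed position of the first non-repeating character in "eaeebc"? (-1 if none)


Input: eaeebc
Character frequencies:
  'a': 1
  'b': 1
  'c': 1
  'e': 3
Scanning left to right for freq == 1:
  Position 0 ('e'): freq=3, skip
  Position 1 ('a'): unique! => answer = 1

1


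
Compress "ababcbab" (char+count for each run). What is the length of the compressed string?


Input: ababcbab
Runs:
  'a' x 1 => "a1"
  'b' x 1 => "b1"
  'a' x 1 => "a1"
  'b' x 1 => "b1"
  'c' x 1 => "c1"
  'b' x 1 => "b1"
  'a' x 1 => "a1"
  'b' x 1 => "b1"
Compressed: "a1b1a1b1c1b1a1b1"
Compressed length: 16

16


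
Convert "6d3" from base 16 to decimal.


Input: "6d3" in base 16
Positional expansion:
  Digit '6' (value 6) x 16^2 = 1536
  Digit 'd' (value 13) x 16^1 = 208
  Digit '3' (value 3) x 16^0 = 3
Sum = 1747

1747


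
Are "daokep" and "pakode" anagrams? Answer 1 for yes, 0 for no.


Strings: "daokep", "pakode"
Sorted first:  adekop
Sorted second: adekop
Sorted forms match => anagrams

1


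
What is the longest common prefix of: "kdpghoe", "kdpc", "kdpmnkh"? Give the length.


Words: kdpghoe, kdpc, kdpmnkh
  Position 0: all 'k' => match
  Position 1: all 'd' => match
  Position 2: all 'p' => match
  Position 3: ('g', 'c', 'm') => mismatch, stop
LCP = "kdp" (length 3)

3


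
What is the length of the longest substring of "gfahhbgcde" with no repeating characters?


Input: "gfahhbgcde"
Sliding window (track last position of each char):
  Position 0 ('g'): window [0,0] length 1 -- new best
  Position 1 ('f'): window [0,1] length 2 -- new best
  Position 2 ('a'): window [0,2] length 3 -- new best
  Position 3 ('h'): window [0,3] length 4 -- new best
  Position 4 ('h'): repeat (last at 3), move window start to 4
  Position 4 ('h'): window [4,4] length 1
  Position 5 ('b'): window [4,5] length 2
  Position 6 ('g'): window [4,6] length 3
  Position 7 ('c'): window [4,7] length 4
  Position 8 ('d'): window [4,8] length 5 -- new best
  Position 9 ('e'): window [4,9] length 6 -- new best
Longest substring with no repeats: "hbgcde" with length 6

6


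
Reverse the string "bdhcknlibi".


Input: bdhcknlibi
Reading characters right to left:
  Position 9: 'i'
  Position 8: 'b'
  Position 7: 'i'
  Position 6: 'l'
  Position 5: 'n'
  Position 4: 'k'
  Position 3: 'c'
  Position 2: 'h'
  Position 1: 'd'
  Position 0: 'b'
Reversed: ibilnkchdb

ibilnkchdb


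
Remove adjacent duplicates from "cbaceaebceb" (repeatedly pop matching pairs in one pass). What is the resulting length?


Input: cbaceaebceb
Stack-based adjacent duplicate removal:
  Read 'c': push. Stack: c
  Read 'b': push. Stack: cb
  Read 'a': push. Stack: cba
  Read 'c': push. Stack: cbac
  Read 'e': push. Stack: cbace
  Read 'a': push. Stack: cbacea
  Read 'e': push. Stack: cbaceae
  Read 'b': push. Stack: cbaceaeb
  Read 'c': push. Stack: cbaceaebc
  Read 'e': push. Stack: cbaceaebce
  Read 'b': push. Stack: cbaceaebceb
Final stack: "cbaceaebceb" (length 11)

11


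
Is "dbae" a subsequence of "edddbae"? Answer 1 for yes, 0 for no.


Check if "dbae" is a subsequence of "edddbae"
Greedy scan:
  Position 0 ('e'): no match needed
  Position 1 ('d'): matches sub[0] = 'd'
  Position 2 ('d'): no match needed
  Position 3 ('d'): no match needed
  Position 4 ('b'): matches sub[1] = 'b'
  Position 5 ('a'): matches sub[2] = 'a'
  Position 6 ('e'): matches sub[3] = 'e'
All 4 characters matched => is a subsequence

1


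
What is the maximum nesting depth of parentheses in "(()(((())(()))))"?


Input: "(()(((())(()))))"
Tracking depth:
  Position 0 '(': depth becomes 1
  Position 1 '(': depth becomes 2
  Position 2 ')': depth becomes 1
  Position 3 '(': depth becomes 2
  Position 4 '(': depth becomes 3
  Position 5 '(': depth becomes 4
  Position 6 '(': depth becomes 5
  Position 7 ')': depth becomes 4
  Position 8 ')': depth becomes 3
  Position 9 '(': depth becomes 4
  Position 10 '(': depth becomes 5
  Position 11 ')': depth becomes 4
  Position 12 ')': depth becomes 3
  Position 13 ')': depth becomes 2
  Position 14 ')': depth becomes 1
  Position 15 ')': depth becomes 0
Maximum depth reached: 5

5


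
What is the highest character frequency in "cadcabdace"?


Input: cadcabdace
Character counts:
  'a': 3
  'b': 1
  'c': 3
  'd': 2
  'e': 1
Maximum frequency: 3

3


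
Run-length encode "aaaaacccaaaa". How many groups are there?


Input: aaaaacccaaaa
Scanning for consecutive runs:
  Group 1: 'a' x 5 (positions 0-4)
  Group 2: 'c' x 3 (positions 5-7)
  Group 3: 'a' x 4 (positions 8-11)
Total groups: 3

3


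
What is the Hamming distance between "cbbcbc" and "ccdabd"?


Comparing "cbbcbc" and "ccdabd" position by position:
  Position 0: 'c' vs 'c' => same
  Position 1: 'b' vs 'c' => differ
  Position 2: 'b' vs 'd' => differ
  Position 3: 'c' vs 'a' => differ
  Position 4: 'b' vs 'b' => same
  Position 5: 'c' vs 'd' => differ
Total differences (Hamming distance): 4

4


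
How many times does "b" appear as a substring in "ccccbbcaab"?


Searching for "b" in "ccccbbcaab"
Scanning each position:
  Position 0: "c" => no
  Position 1: "c" => no
  Position 2: "c" => no
  Position 3: "c" => no
  Position 4: "b" => MATCH
  Position 5: "b" => MATCH
  Position 6: "c" => no
  Position 7: "a" => no
  Position 8: "a" => no
  Position 9: "b" => MATCH
Total occurrences: 3

3


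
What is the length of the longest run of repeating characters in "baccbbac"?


Input: "baccbbac"
Scanning for longest run:
  Position 1 ('a'): new char, reset run to 1
  Position 2 ('c'): new char, reset run to 1
  Position 3 ('c'): continues run of 'c', length=2
  Position 4 ('b'): new char, reset run to 1
  Position 5 ('b'): continues run of 'b', length=2
  Position 6 ('a'): new char, reset run to 1
  Position 7 ('c'): new char, reset run to 1
Longest run: 'c' with length 2

2


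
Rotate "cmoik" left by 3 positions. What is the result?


Input: "cmoik", rotate left by 3
First 3 characters: "cmo"
Remaining characters: "ik"
Concatenate remaining + first: "ik" + "cmo" = "ikcmo"

ikcmo


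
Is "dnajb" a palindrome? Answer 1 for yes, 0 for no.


Input: dnajb
Reversed: bjand
  Compare pos 0 ('d') with pos 4 ('b'): MISMATCH
  Compare pos 1 ('n') with pos 3 ('j'): MISMATCH
Result: not a palindrome

0


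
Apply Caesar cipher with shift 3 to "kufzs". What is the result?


Caesar cipher: shift "kufzs" by 3
  'k' (pos 10) + 3 = pos 13 = 'n'
  'u' (pos 20) + 3 = pos 23 = 'x'
  'f' (pos 5) + 3 = pos 8 = 'i'
  'z' (pos 25) + 3 = pos 2 = 'c'
  's' (pos 18) + 3 = pos 21 = 'v'
Result: nxicv

nxicv


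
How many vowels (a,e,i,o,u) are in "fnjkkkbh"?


Input: fnjkkkbh
Checking each character:
  'f' at position 0: consonant
  'n' at position 1: consonant
  'j' at position 2: consonant
  'k' at position 3: consonant
  'k' at position 4: consonant
  'k' at position 5: consonant
  'b' at position 6: consonant
  'h' at position 7: consonant
Total vowels: 0

0


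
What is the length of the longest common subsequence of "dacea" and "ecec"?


LCS of "dacea" and "ecec"
DP table:
           e    c    e    c
      0    0    0    0    0
  d   0    0    0    0    0
  a   0    0    0    0    0
  c   0    0    1    1    1
  e   0    1    1    2    2
  a   0    1    1    2    2
LCS length = dp[5][4] = 2

2


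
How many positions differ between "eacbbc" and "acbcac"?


Comparing "eacbbc" and "acbcac" position by position:
  Position 0: 'e' vs 'a' => DIFFER
  Position 1: 'a' vs 'c' => DIFFER
  Position 2: 'c' vs 'b' => DIFFER
  Position 3: 'b' vs 'c' => DIFFER
  Position 4: 'b' vs 'a' => DIFFER
  Position 5: 'c' vs 'c' => same
Positions that differ: 5

5


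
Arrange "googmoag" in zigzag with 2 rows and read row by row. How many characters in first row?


Zigzag "googmoag" into 2 rows:
Placing characters:
  'g' => row 0
  'o' => row 1
  'o' => row 0
  'g' => row 1
  'm' => row 0
  'o' => row 1
  'a' => row 0
  'g' => row 1
Rows:
  Row 0: "goma"
  Row 1: "ogog"
First row length: 4

4


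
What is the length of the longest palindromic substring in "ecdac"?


Input: "ecdac"
Checking substrings for palindromes:
  No multi-char palindromic substrings found
Longest palindromic substring: "e" with length 1

1


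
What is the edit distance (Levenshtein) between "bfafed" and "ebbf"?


Computing edit distance: "bfafed" -> "ebbf"
DP table:
           e    b    b    f
      0    1    2    3    4
  b   1    1    1    2    3
  f   2    2    2    2    2
  a   3    3    3    3    3
  f   4    4    4    4    3
  e   5    4    5    5    4
  d   6    5    5    6    5
Edit distance = dp[6][4] = 5

5


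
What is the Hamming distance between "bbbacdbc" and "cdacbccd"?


Comparing "bbbacdbc" and "cdacbccd" position by position:
  Position 0: 'b' vs 'c' => differ
  Position 1: 'b' vs 'd' => differ
  Position 2: 'b' vs 'a' => differ
  Position 3: 'a' vs 'c' => differ
  Position 4: 'c' vs 'b' => differ
  Position 5: 'd' vs 'c' => differ
  Position 6: 'b' vs 'c' => differ
  Position 7: 'c' vs 'd' => differ
Total differences (Hamming distance): 8

8


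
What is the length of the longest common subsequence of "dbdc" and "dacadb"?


LCS of "dbdc" and "dacadb"
DP table:
           d    a    c    a    d    b
      0    0    0    0    0    0    0
  d   0    1    1    1    1    1    1
  b   0    1    1    1    1    1    2
  d   0    1    1    1    1    2    2
  c   0    1    1    2    2    2    2
LCS length = dp[4][6] = 2

2


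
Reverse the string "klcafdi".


Input: klcafdi
Reading characters right to left:
  Position 6: 'i'
  Position 5: 'd'
  Position 4: 'f'
  Position 3: 'a'
  Position 2: 'c'
  Position 1: 'l'
  Position 0: 'k'
Reversed: idfaclk

idfaclk


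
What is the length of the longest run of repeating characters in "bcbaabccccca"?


Input: "bcbaabccccca"
Scanning for longest run:
  Position 1 ('c'): new char, reset run to 1
  Position 2 ('b'): new char, reset run to 1
  Position 3 ('a'): new char, reset run to 1
  Position 4 ('a'): continues run of 'a', length=2
  Position 5 ('b'): new char, reset run to 1
  Position 6 ('c'): new char, reset run to 1
  Position 7 ('c'): continues run of 'c', length=2
  Position 8 ('c'): continues run of 'c', length=3
  Position 9 ('c'): continues run of 'c', length=4
  Position 10 ('c'): continues run of 'c', length=5
  Position 11 ('a'): new char, reset run to 1
Longest run: 'c' with length 5

5


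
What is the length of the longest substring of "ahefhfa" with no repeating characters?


Input: "ahefhfa"
Sliding window (track last position of each char):
  Position 0 ('a'): window [0,0] length 1 -- new best
  Position 1 ('h'): window [0,1] length 2 -- new best
  Position 2 ('e'): window [0,2] length 3 -- new best
  Position 3 ('f'): window [0,3] length 4 -- new best
  Position 4 ('h'): repeat (last at 1), move window start to 2
  Position 4 ('h'): window [2,4] length 3
  Position 5 ('f'): repeat (last at 3), move window start to 4
  Position 5 ('f'): window [4,5] length 2
  Position 6 ('a'): window [4,6] length 3
Longest substring with no repeats: "ahef" with length 4

4


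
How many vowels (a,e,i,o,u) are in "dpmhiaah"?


Input: dpmhiaah
Checking each character:
  'd' at position 0: consonant
  'p' at position 1: consonant
  'm' at position 2: consonant
  'h' at position 3: consonant
  'i' at position 4: vowel (running total: 1)
  'a' at position 5: vowel (running total: 2)
  'a' at position 6: vowel (running total: 3)
  'h' at position 7: consonant
Total vowels: 3

3


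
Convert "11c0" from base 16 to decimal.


Input: "11c0" in base 16
Positional expansion:
  Digit '1' (value 1) x 16^3 = 4096
  Digit '1' (value 1) x 16^2 = 256
  Digit 'c' (value 12) x 16^1 = 192
  Digit '0' (value 0) x 16^0 = 0
Sum = 4544

4544


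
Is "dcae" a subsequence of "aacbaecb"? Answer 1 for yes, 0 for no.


Check if "dcae" is a subsequence of "aacbaecb"
Greedy scan:
  Position 0 ('a'): no match needed
  Position 1 ('a'): no match needed
  Position 2 ('c'): no match needed
  Position 3 ('b'): no match needed
  Position 4 ('a'): no match needed
  Position 5 ('e'): no match needed
  Position 6 ('c'): no match needed
  Position 7 ('b'): no match needed
Only matched 0/4 characters => not a subsequence

0


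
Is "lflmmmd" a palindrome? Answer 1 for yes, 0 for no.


Input: lflmmmd
Reversed: dmmmlfl
  Compare pos 0 ('l') with pos 6 ('d'): MISMATCH
  Compare pos 1 ('f') with pos 5 ('m'): MISMATCH
  Compare pos 2 ('l') with pos 4 ('m'): MISMATCH
Result: not a palindrome

0


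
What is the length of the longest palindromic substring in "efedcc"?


Input: "efedcc"
Checking substrings for palindromes:
  [0:3] "efe" (len 3) => palindrome
  [4:6] "cc" (len 2) => palindrome
Longest palindromic substring: "efe" with length 3

3


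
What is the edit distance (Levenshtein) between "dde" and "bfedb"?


Computing edit distance: "dde" -> "bfedb"
DP table:
           b    f    e    d    b
      0    1    2    3    4    5
  d   1    1    2    3    3    4
  d   2    2    2    3    3    4
  e   3    3    3    2    3    4
Edit distance = dp[3][5] = 4

4


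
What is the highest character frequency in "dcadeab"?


Input: dcadeab
Character counts:
  'a': 2
  'b': 1
  'c': 1
  'd': 2
  'e': 1
Maximum frequency: 2

2
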